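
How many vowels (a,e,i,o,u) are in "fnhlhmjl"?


Input: fnhlhmjl
Checking each character:
  'f' at position 0: consonant
  'n' at position 1: consonant
  'h' at position 2: consonant
  'l' at position 3: consonant
  'h' at position 4: consonant
  'm' at position 5: consonant
  'j' at position 6: consonant
  'l' at position 7: consonant
Total vowels: 0

0


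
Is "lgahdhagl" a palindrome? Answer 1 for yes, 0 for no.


Input: lgahdhagl
Reversed: lgahdhagl
  Compare pos 0 ('l') with pos 8 ('l'): match
  Compare pos 1 ('g') with pos 7 ('g'): match
  Compare pos 2 ('a') with pos 6 ('a'): match
  Compare pos 3 ('h') with pos 5 ('h'): match
Result: palindrome

1


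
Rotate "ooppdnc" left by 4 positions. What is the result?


Input: "ooppdnc", rotate left by 4
First 4 characters: "oopp"
Remaining characters: "dnc"
Concatenate remaining + first: "dnc" + "oopp" = "dncoopp"

dncoopp


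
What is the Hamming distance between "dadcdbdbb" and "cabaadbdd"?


Comparing "dadcdbdbb" and "cabaadbdd" position by position:
  Position 0: 'd' vs 'c' => differ
  Position 1: 'a' vs 'a' => same
  Position 2: 'd' vs 'b' => differ
  Position 3: 'c' vs 'a' => differ
  Position 4: 'd' vs 'a' => differ
  Position 5: 'b' vs 'd' => differ
  Position 6: 'd' vs 'b' => differ
  Position 7: 'b' vs 'd' => differ
  Position 8: 'b' vs 'd' => differ
Total differences (Hamming distance): 8

8


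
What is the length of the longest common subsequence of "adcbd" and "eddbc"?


LCS of "adcbd" and "eddbc"
DP table:
           e    d    d    b    c
      0    0    0    0    0    0
  a   0    0    0    0    0    0
  d   0    0    1    1    1    1
  c   0    0    1    1    1    2
  b   0    0    1    1    2    2
  d   0    0    1    2    2    2
LCS length = dp[5][5] = 2

2


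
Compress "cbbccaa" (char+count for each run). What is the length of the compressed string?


Input: cbbccaa
Runs:
  'c' x 1 => "c1"
  'b' x 2 => "b2"
  'c' x 2 => "c2"
  'a' x 2 => "a2"
Compressed: "c1b2c2a2"
Compressed length: 8

8


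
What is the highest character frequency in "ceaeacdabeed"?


Input: ceaeacdabeed
Character counts:
  'a': 3
  'b': 1
  'c': 2
  'd': 2
  'e': 4
Maximum frequency: 4

4


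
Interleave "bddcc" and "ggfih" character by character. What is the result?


Interleaving "bddcc" and "ggfih":
  Position 0: 'b' from first, 'g' from second => "bg"
  Position 1: 'd' from first, 'g' from second => "dg"
  Position 2: 'd' from first, 'f' from second => "df"
  Position 3: 'c' from first, 'i' from second => "ci"
  Position 4: 'c' from first, 'h' from second => "ch"
Result: bgdgdfcich

bgdgdfcich


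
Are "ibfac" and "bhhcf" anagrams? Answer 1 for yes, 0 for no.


Strings: "ibfac", "bhhcf"
Sorted first:  abcfi
Sorted second: bcfhh
Differ at position 0: 'a' vs 'b' => not anagrams

0


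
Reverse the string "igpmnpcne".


Input: igpmnpcne
Reading characters right to left:
  Position 8: 'e'
  Position 7: 'n'
  Position 6: 'c'
  Position 5: 'p'
  Position 4: 'n'
  Position 3: 'm'
  Position 2: 'p'
  Position 1: 'g'
  Position 0: 'i'
Reversed: encpnmpgi

encpnmpgi


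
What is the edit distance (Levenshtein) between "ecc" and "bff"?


Computing edit distance: "ecc" -> "bff"
DP table:
           b    f    f
      0    1    2    3
  e   1    1    2    3
  c   2    2    2    3
  c   3    3    3    3
Edit distance = dp[3][3] = 3

3


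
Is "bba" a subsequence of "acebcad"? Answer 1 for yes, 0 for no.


Check if "bba" is a subsequence of "acebcad"
Greedy scan:
  Position 0 ('a'): no match needed
  Position 1 ('c'): no match needed
  Position 2 ('e'): no match needed
  Position 3 ('b'): matches sub[0] = 'b'
  Position 4 ('c'): no match needed
  Position 5 ('a'): no match needed
  Position 6 ('d'): no match needed
Only matched 1/3 characters => not a subsequence

0


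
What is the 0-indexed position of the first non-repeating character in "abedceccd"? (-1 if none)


Input: abedceccd
Character frequencies:
  'a': 1
  'b': 1
  'c': 3
  'd': 2
  'e': 2
Scanning left to right for freq == 1:
  Position 0 ('a'): unique! => answer = 0

0


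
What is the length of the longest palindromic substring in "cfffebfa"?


Input: "cfffebfa"
Checking substrings for palindromes:
  [1:4] "fff" (len 3) => palindrome
  [1:3] "ff" (len 2) => palindrome
  [2:4] "ff" (len 2) => palindrome
Longest palindromic substring: "fff" with length 3

3


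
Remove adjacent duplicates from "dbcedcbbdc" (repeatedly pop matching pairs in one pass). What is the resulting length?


Input: dbcedcbbdc
Stack-based adjacent duplicate removal:
  Read 'd': push. Stack: d
  Read 'b': push. Stack: db
  Read 'c': push. Stack: dbc
  Read 'e': push. Stack: dbce
  Read 'd': push. Stack: dbced
  Read 'c': push. Stack: dbcedc
  Read 'b': push. Stack: dbcedcb
  Read 'b': matches stack top 'b' => pop. Stack: dbcedc
  Read 'd': push. Stack: dbcedcd
  Read 'c': push. Stack: dbcedcdc
Final stack: "dbcedcdc" (length 8)

8


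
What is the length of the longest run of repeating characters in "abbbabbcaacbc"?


Input: "abbbabbcaacbc"
Scanning for longest run:
  Position 1 ('b'): new char, reset run to 1
  Position 2 ('b'): continues run of 'b', length=2
  Position 3 ('b'): continues run of 'b', length=3
  Position 4 ('a'): new char, reset run to 1
  Position 5 ('b'): new char, reset run to 1
  Position 6 ('b'): continues run of 'b', length=2
  Position 7 ('c'): new char, reset run to 1
  Position 8 ('a'): new char, reset run to 1
  Position 9 ('a'): continues run of 'a', length=2
  Position 10 ('c'): new char, reset run to 1
  Position 11 ('b'): new char, reset run to 1
  Position 12 ('c'): new char, reset run to 1
Longest run: 'b' with length 3

3


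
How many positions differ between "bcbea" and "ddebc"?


Comparing "bcbea" and "ddebc" position by position:
  Position 0: 'b' vs 'd' => DIFFER
  Position 1: 'c' vs 'd' => DIFFER
  Position 2: 'b' vs 'e' => DIFFER
  Position 3: 'e' vs 'b' => DIFFER
  Position 4: 'a' vs 'c' => DIFFER
Positions that differ: 5

5


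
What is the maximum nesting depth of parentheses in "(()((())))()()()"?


Input: "(()((())))()()()"
Tracking depth:
  Position 0 '(': depth becomes 1
  Position 1 '(': depth becomes 2
  Position 2 ')': depth becomes 1
  Position 3 '(': depth becomes 2
  Position 4 '(': depth becomes 3
  Position 5 '(': depth becomes 4
  Position 6 ')': depth becomes 3
  Position 7 ')': depth becomes 2
  Position 8 ')': depth becomes 1
  Position 9 ')': depth becomes 0
  Position 10 '(': depth becomes 1
  Position 11 ')': depth becomes 0
  Position 12 '(': depth becomes 1
  Position 13 ')': depth becomes 0
  Position 14 '(': depth becomes 1
  Position 15 ')': depth becomes 0
Maximum depth reached: 4

4


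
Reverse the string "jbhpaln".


Input: jbhpaln
Reading characters right to left:
  Position 6: 'n'
  Position 5: 'l'
  Position 4: 'a'
  Position 3: 'p'
  Position 2: 'h'
  Position 1: 'b'
  Position 0: 'j'
Reversed: nlaphbj

nlaphbj


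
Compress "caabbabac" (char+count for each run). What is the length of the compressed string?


Input: caabbabac
Runs:
  'c' x 1 => "c1"
  'a' x 2 => "a2"
  'b' x 2 => "b2"
  'a' x 1 => "a1"
  'b' x 1 => "b1"
  'a' x 1 => "a1"
  'c' x 1 => "c1"
Compressed: "c1a2b2a1b1a1c1"
Compressed length: 14

14


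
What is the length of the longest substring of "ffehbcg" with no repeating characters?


Input: "ffehbcg"
Sliding window (track last position of each char):
  Position 0 ('f'): window [0,0] length 1 -- new best
  Position 1 ('f'): repeat (last at 0), move window start to 1
  Position 1 ('f'): window [1,1] length 1
  Position 2 ('e'): window [1,2] length 2 -- new best
  Position 3 ('h'): window [1,3] length 3 -- new best
  Position 4 ('b'): window [1,4] length 4 -- new best
  Position 5 ('c'): window [1,5] length 5 -- new best
  Position 6 ('g'): window [1,6] length 6 -- new best
Longest substring with no repeats: "fehbcg" with length 6

6


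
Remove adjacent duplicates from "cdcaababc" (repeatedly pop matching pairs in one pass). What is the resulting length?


Input: cdcaababc
Stack-based adjacent duplicate removal:
  Read 'c': push. Stack: c
  Read 'd': push. Stack: cd
  Read 'c': push. Stack: cdc
  Read 'a': push. Stack: cdca
  Read 'a': matches stack top 'a' => pop. Stack: cdc
  Read 'b': push. Stack: cdcb
  Read 'a': push. Stack: cdcba
  Read 'b': push. Stack: cdcbab
  Read 'c': push. Stack: cdcbabc
Final stack: "cdcbabc" (length 7)

7


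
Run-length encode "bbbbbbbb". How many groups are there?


Input: bbbbbbbb
Scanning for consecutive runs:
  Group 1: 'b' x 8 (positions 0-7)
Total groups: 1

1


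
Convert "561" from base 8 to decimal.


Input: "561" in base 8
Positional expansion:
  Digit '5' (value 5) x 8^2 = 320
  Digit '6' (value 6) x 8^1 = 48
  Digit '1' (value 1) x 8^0 = 1
Sum = 369

369


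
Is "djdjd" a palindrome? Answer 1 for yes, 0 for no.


Input: djdjd
Reversed: djdjd
  Compare pos 0 ('d') with pos 4 ('d'): match
  Compare pos 1 ('j') with pos 3 ('j'): match
Result: palindrome

1


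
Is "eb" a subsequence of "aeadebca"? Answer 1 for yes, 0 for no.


Check if "eb" is a subsequence of "aeadebca"
Greedy scan:
  Position 0 ('a'): no match needed
  Position 1 ('e'): matches sub[0] = 'e'
  Position 2 ('a'): no match needed
  Position 3 ('d'): no match needed
  Position 4 ('e'): no match needed
  Position 5 ('b'): matches sub[1] = 'b'
  Position 6 ('c'): no match needed
  Position 7 ('a'): no match needed
All 2 characters matched => is a subsequence

1


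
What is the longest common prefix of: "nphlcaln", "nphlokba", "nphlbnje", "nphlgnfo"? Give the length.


Words: nphlcaln, nphlokba, nphlbnje, nphlgnfo
  Position 0: all 'n' => match
  Position 1: all 'p' => match
  Position 2: all 'h' => match
  Position 3: all 'l' => match
  Position 4: ('c', 'o', 'b', 'g') => mismatch, stop
LCP = "nphl" (length 4)

4


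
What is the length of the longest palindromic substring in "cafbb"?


Input: "cafbb"
Checking substrings for palindromes:
  [3:5] "bb" (len 2) => palindrome
Longest palindromic substring: "bb" with length 2

2


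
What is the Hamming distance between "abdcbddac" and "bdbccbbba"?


Comparing "abdcbddac" and "bdbccbbba" position by position:
  Position 0: 'a' vs 'b' => differ
  Position 1: 'b' vs 'd' => differ
  Position 2: 'd' vs 'b' => differ
  Position 3: 'c' vs 'c' => same
  Position 4: 'b' vs 'c' => differ
  Position 5: 'd' vs 'b' => differ
  Position 6: 'd' vs 'b' => differ
  Position 7: 'a' vs 'b' => differ
  Position 8: 'c' vs 'a' => differ
Total differences (Hamming distance): 8

8


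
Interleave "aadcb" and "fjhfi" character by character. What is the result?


Interleaving "aadcb" and "fjhfi":
  Position 0: 'a' from first, 'f' from second => "af"
  Position 1: 'a' from first, 'j' from second => "aj"
  Position 2: 'd' from first, 'h' from second => "dh"
  Position 3: 'c' from first, 'f' from second => "cf"
  Position 4: 'b' from first, 'i' from second => "bi"
Result: afajdhcfbi

afajdhcfbi


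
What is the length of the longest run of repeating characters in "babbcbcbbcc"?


Input: "babbcbcbbcc"
Scanning for longest run:
  Position 1 ('a'): new char, reset run to 1
  Position 2 ('b'): new char, reset run to 1
  Position 3 ('b'): continues run of 'b', length=2
  Position 4 ('c'): new char, reset run to 1
  Position 5 ('b'): new char, reset run to 1
  Position 6 ('c'): new char, reset run to 1
  Position 7 ('b'): new char, reset run to 1
  Position 8 ('b'): continues run of 'b', length=2
  Position 9 ('c'): new char, reset run to 1
  Position 10 ('c'): continues run of 'c', length=2
Longest run: 'b' with length 2

2


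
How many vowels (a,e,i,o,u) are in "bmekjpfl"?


Input: bmekjpfl
Checking each character:
  'b' at position 0: consonant
  'm' at position 1: consonant
  'e' at position 2: vowel (running total: 1)
  'k' at position 3: consonant
  'j' at position 4: consonant
  'p' at position 5: consonant
  'f' at position 6: consonant
  'l' at position 7: consonant
Total vowels: 1

1


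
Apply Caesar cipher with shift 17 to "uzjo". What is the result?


Caesar cipher: shift "uzjo" by 17
  'u' (pos 20) + 17 = pos 11 = 'l'
  'z' (pos 25) + 17 = pos 16 = 'q'
  'j' (pos 9) + 17 = pos 0 = 'a'
  'o' (pos 14) + 17 = pos 5 = 'f'
Result: lqaf

lqaf


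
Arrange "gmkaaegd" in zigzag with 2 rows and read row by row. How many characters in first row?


Zigzag "gmkaaegd" into 2 rows:
Placing characters:
  'g' => row 0
  'm' => row 1
  'k' => row 0
  'a' => row 1
  'a' => row 0
  'e' => row 1
  'g' => row 0
  'd' => row 1
Rows:
  Row 0: "gkag"
  Row 1: "maed"
First row length: 4

4


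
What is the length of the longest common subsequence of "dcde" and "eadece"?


LCS of "dcde" and "eadece"
DP table:
           e    a    d    e    c    e
      0    0    0    0    0    0    0
  d   0    0    0    1    1    1    1
  c   0    0    0    1    1    2    2
  d   0    0    0    1    1    2    2
  e   0    1    1    1    2    2    3
LCS length = dp[4][6] = 3

3


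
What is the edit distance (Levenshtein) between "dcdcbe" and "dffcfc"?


Computing edit distance: "dcdcbe" -> "dffcfc"
DP table:
           d    f    f    c    f    c
      0    1    2    3    4    5    6
  d   1    0    1    2    3    4    5
  c   2    1    1    2    2    3    4
  d   3    2    2    2    3    3    4
  c   4    3    3    3    2    3    3
  b   5    4    4    4    3    3    4
  e   6    5    5    5    4    4    4
Edit distance = dp[6][6] = 4

4


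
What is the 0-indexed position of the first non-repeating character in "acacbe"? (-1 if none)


Input: acacbe
Character frequencies:
  'a': 2
  'b': 1
  'c': 2
  'e': 1
Scanning left to right for freq == 1:
  Position 0 ('a'): freq=2, skip
  Position 1 ('c'): freq=2, skip
  Position 2 ('a'): freq=2, skip
  Position 3 ('c'): freq=2, skip
  Position 4 ('b'): unique! => answer = 4

4


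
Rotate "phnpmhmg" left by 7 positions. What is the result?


Input: "phnpmhmg", rotate left by 7
First 7 characters: "phnpmhm"
Remaining characters: "g"
Concatenate remaining + first: "g" + "phnpmhm" = "gphnpmhm"

gphnpmhm


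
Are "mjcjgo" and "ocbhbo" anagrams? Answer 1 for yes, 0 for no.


Strings: "mjcjgo", "ocbhbo"
Sorted first:  cgjjmo
Sorted second: bbchoo
Differ at position 0: 'c' vs 'b' => not anagrams

0


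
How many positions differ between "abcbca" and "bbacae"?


Comparing "abcbca" and "bbacae" position by position:
  Position 0: 'a' vs 'b' => DIFFER
  Position 1: 'b' vs 'b' => same
  Position 2: 'c' vs 'a' => DIFFER
  Position 3: 'b' vs 'c' => DIFFER
  Position 4: 'c' vs 'a' => DIFFER
  Position 5: 'a' vs 'e' => DIFFER
Positions that differ: 5

5


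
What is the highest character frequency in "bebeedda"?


Input: bebeedda
Character counts:
  'a': 1
  'b': 2
  'd': 2
  'e': 3
Maximum frequency: 3

3


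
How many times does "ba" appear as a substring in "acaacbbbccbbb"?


Searching for "ba" in "acaacbbbccbbb"
Scanning each position:
  Position 0: "ac" => no
  Position 1: "ca" => no
  Position 2: "aa" => no
  Position 3: "ac" => no
  Position 4: "cb" => no
  Position 5: "bb" => no
  Position 6: "bb" => no
  Position 7: "bc" => no
  Position 8: "cc" => no
  Position 9: "cb" => no
  Position 10: "bb" => no
  Position 11: "bb" => no
Total occurrences: 0

0


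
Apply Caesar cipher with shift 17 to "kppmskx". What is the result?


Caesar cipher: shift "kppmskx" by 17
  'k' (pos 10) + 17 = pos 1 = 'b'
  'p' (pos 15) + 17 = pos 6 = 'g'
  'p' (pos 15) + 17 = pos 6 = 'g'
  'm' (pos 12) + 17 = pos 3 = 'd'
  's' (pos 18) + 17 = pos 9 = 'j'
  'k' (pos 10) + 17 = pos 1 = 'b'
  'x' (pos 23) + 17 = pos 14 = 'o'
Result: bggdjbo

bggdjbo


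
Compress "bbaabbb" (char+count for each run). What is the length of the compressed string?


Input: bbaabbb
Runs:
  'b' x 2 => "b2"
  'a' x 2 => "a2"
  'b' x 3 => "b3"
Compressed: "b2a2b3"
Compressed length: 6

6


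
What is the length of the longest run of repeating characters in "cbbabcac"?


Input: "cbbabcac"
Scanning for longest run:
  Position 1 ('b'): new char, reset run to 1
  Position 2 ('b'): continues run of 'b', length=2
  Position 3 ('a'): new char, reset run to 1
  Position 4 ('b'): new char, reset run to 1
  Position 5 ('c'): new char, reset run to 1
  Position 6 ('a'): new char, reset run to 1
  Position 7 ('c'): new char, reset run to 1
Longest run: 'b' with length 2

2


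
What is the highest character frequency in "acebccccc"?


Input: acebccccc
Character counts:
  'a': 1
  'b': 1
  'c': 6
  'e': 1
Maximum frequency: 6

6


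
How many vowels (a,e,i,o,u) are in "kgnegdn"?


Input: kgnegdn
Checking each character:
  'k' at position 0: consonant
  'g' at position 1: consonant
  'n' at position 2: consonant
  'e' at position 3: vowel (running total: 1)
  'g' at position 4: consonant
  'd' at position 5: consonant
  'n' at position 6: consonant
Total vowels: 1

1


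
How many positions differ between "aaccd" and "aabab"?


Comparing "aaccd" and "aabab" position by position:
  Position 0: 'a' vs 'a' => same
  Position 1: 'a' vs 'a' => same
  Position 2: 'c' vs 'b' => DIFFER
  Position 3: 'c' vs 'a' => DIFFER
  Position 4: 'd' vs 'b' => DIFFER
Positions that differ: 3

3


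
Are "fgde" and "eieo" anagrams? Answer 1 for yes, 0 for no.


Strings: "fgde", "eieo"
Sorted first:  defg
Sorted second: eeio
Differ at position 0: 'd' vs 'e' => not anagrams

0


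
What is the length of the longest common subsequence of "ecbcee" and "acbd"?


LCS of "ecbcee" and "acbd"
DP table:
           a    c    b    d
      0    0    0    0    0
  e   0    0    0    0    0
  c   0    0    1    1    1
  b   0    0    1    2    2
  c   0    0    1    2    2
  e   0    0    1    2    2
  e   0    0    1    2    2
LCS length = dp[6][4] = 2

2


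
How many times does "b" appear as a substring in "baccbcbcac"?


Searching for "b" in "baccbcbcac"
Scanning each position:
  Position 0: "b" => MATCH
  Position 1: "a" => no
  Position 2: "c" => no
  Position 3: "c" => no
  Position 4: "b" => MATCH
  Position 5: "c" => no
  Position 6: "b" => MATCH
  Position 7: "c" => no
  Position 8: "a" => no
  Position 9: "c" => no
Total occurrences: 3

3


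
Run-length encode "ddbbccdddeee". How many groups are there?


Input: ddbbccdddeee
Scanning for consecutive runs:
  Group 1: 'd' x 2 (positions 0-1)
  Group 2: 'b' x 2 (positions 2-3)
  Group 3: 'c' x 2 (positions 4-5)
  Group 4: 'd' x 3 (positions 6-8)
  Group 5: 'e' x 3 (positions 9-11)
Total groups: 5

5


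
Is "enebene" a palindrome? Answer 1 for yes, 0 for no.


Input: enebene
Reversed: enebene
  Compare pos 0 ('e') with pos 6 ('e'): match
  Compare pos 1 ('n') with pos 5 ('n'): match
  Compare pos 2 ('e') with pos 4 ('e'): match
Result: palindrome

1


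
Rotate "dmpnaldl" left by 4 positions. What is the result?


Input: "dmpnaldl", rotate left by 4
First 4 characters: "dmpn"
Remaining characters: "aldl"
Concatenate remaining + first: "aldl" + "dmpn" = "aldldmpn"

aldldmpn


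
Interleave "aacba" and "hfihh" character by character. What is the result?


Interleaving "aacba" and "hfihh":
  Position 0: 'a' from first, 'h' from second => "ah"
  Position 1: 'a' from first, 'f' from second => "af"
  Position 2: 'c' from first, 'i' from second => "ci"
  Position 3: 'b' from first, 'h' from second => "bh"
  Position 4: 'a' from first, 'h' from second => "ah"
Result: ahafcibhah

ahafcibhah


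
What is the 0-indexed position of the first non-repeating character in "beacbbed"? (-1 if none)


Input: beacbbed
Character frequencies:
  'a': 1
  'b': 3
  'c': 1
  'd': 1
  'e': 2
Scanning left to right for freq == 1:
  Position 0 ('b'): freq=3, skip
  Position 1 ('e'): freq=2, skip
  Position 2 ('a'): unique! => answer = 2

2


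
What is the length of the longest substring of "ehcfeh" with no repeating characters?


Input: "ehcfeh"
Sliding window (track last position of each char):
  Position 0 ('e'): window [0,0] length 1 -- new best
  Position 1 ('h'): window [0,1] length 2 -- new best
  Position 2 ('c'): window [0,2] length 3 -- new best
  Position 3 ('f'): window [0,3] length 4 -- new best
  Position 4 ('e'): repeat (last at 0), move window start to 1
  Position 4 ('e'): window [1,4] length 4
  Position 5 ('h'): repeat (last at 1), move window start to 2
  Position 5 ('h'): window [2,5] length 4
Longest substring with no repeats: "ehcf" with length 4

4


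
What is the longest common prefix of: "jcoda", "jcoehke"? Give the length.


Words: jcoda, jcoehke
  Position 0: all 'j' => match
  Position 1: all 'c' => match
  Position 2: all 'o' => match
  Position 3: ('d', 'e') => mismatch, stop
LCP = "jco" (length 3)

3


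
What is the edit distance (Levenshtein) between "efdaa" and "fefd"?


Computing edit distance: "efdaa" -> "fefd"
DP table:
           f    e    f    d
      0    1    2    3    4
  e   1    1    1    2    3
  f   2    1    2    1    2
  d   3    2    2    2    1
  a   4    3    3    3    2
  a   5    4    4    4    3
Edit distance = dp[5][4] = 3

3


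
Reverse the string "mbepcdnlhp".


Input: mbepcdnlhp
Reading characters right to left:
  Position 9: 'p'
  Position 8: 'h'
  Position 7: 'l'
  Position 6: 'n'
  Position 5: 'd'
  Position 4: 'c'
  Position 3: 'p'
  Position 2: 'e'
  Position 1: 'b'
  Position 0: 'm'
Reversed: phlndcpebm

phlndcpebm


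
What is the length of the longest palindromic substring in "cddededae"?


Input: "cddededae"
Checking substrings for palindromes:
  [2:7] "deded" (len 5) => palindrome
  [2:5] "ded" (len 3) => palindrome
  [3:6] "ede" (len 3) => palindrome
  [4:7] "ded" (len 3) => palindrome
  [1:3] "dd" (len 2) => palindrome
Longest palindromic substring: "deded" with length 5

5


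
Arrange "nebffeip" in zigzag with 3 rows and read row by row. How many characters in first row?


Zigzag "nebffeip" into 3 rows:
Placing characters:
  'n' => row 0
  'e' => row 1
  'b' => row 2
  'f' => row 1
  'f' => row 0
  'e' => row 1
  'i' => row 2
  'p' => row 1
Rows:
  Row 0: "nf"
  Row 1: "efep"
  Row 2: "bi"
First row length: 2

2


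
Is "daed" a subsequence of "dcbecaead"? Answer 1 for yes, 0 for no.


Check if "daed" is a subsequence of "dcbecaead"
Greedy scan:
  Position 0 ('d'): matches sub[0] = 'd'
  Position 1 ('c'): no match needed
  Position 2 ('b'): no match needed
  Position 3 ('e'): no match needed
  Position 4 ('c'): no match needed
  Position 5 ('a'): matches sub[1] = 'a'
  Position 6 ('e'): matches sub[2] = 'e'
  Position 7 ('a'): no match needed
  Position 8 ('d'): matches sub[3] = 'd'
All 4 characters matched => is a subsequence

1


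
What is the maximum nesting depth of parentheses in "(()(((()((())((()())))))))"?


Input: "(()(((()((())((()())))))))"
Tracking depth:
  Position 0 '(': depth becomes 1
  Position 1 '(': depth becomes 2
  Position 2 ')': depth becomes 1
  Position 3 '(': depth becomes 2
  Position 4 '(': depth becomes 3
  Position 5 '(': depth becomes 4
  Position 6 '(': depth becomes 5
  Position 7 ')': depth becomes 4
  Position 8 '(': depth becomes 5
  Position 9 '(': depth becomes 6
  Position 10 '(': depth becomes 7
  Position 11 ')': depth becomes 6
  Position 12 ')': depth becomes 5
  Position 13 '(': depth becomes 6
  Position 14 '(': depth becomes 7
  Position 15 '(': depth becomes 8
  Position 16 ')': depth becomes 7
  Position 17 '(': depth becomes 8
  Position 18 ')': depth becomes 7
  Position 19 ')': depth becomes 6
  Position 20 ')': depth becomes 5
  Position 21 ')': depth becomes 4
  Position 22 ')': depth becomes 3
  Position 23 ')': depth becomes 2
  Position 24 ')': depth becomes 1
  Position 25 ')': depth becomes 0
Maximum depth reached: 8

8


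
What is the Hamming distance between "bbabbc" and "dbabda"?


Comparing "bbabbc" and "dbabda" position by position:
  Position 0: 'b' vs 'd' => differ
  Position 1: 'b' vs 'b' => same
  Position 2: 'a' vs 'a' => same
  Position 3: 'b' vs 'b' => same
  Position 4: 'b' vs 'd' => differ
  Position 5: 'c' vs 'a' => differ
Total differences (Hamming distance): 3

3


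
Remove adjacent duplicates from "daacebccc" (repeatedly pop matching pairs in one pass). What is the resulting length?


Input: daacebccc
Stack-based adjacent duplicate removal:
  Read 'd': push. Stack: d
  Read 'a': push. Stack: da
  Read 'a': matches stack top 'a' => pop. Stack: d
  Read 'c': push. Stack: dc
  Read 'e': push. Stack: dce
  Read 'b': push. Stack: dceb
  Read 'c': push. Stack: dcebc
  Read 'c': matches stack top 'c' => pop. Stack: dceb
  Read 'c': push. Stack: dcebc
Final stack: "dcebc" (length 5)

5


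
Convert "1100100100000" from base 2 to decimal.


Input: "1100100100000" in base 2
Positional expansion:
  Digit '1' (value 1) x 2^12 = 4096
  Digit '1' (value 1) x 2^11 = 2048
  Digit '0' (value 0) x 2^10 = 0
  Digit '0' (value 0) x 2^9 = 0
  Digit '1' (value 1) x 2^8 = 256
  Digit '0' (value 0) x 2^7 = 0
  Digit '0' (value 0) x 2^6 = 0
  Digit '1' (value 1) x 2^5 = 32
  Digit '0' (value 0) x 2^4 = 0
  Digit '0' (value 0) x 2^3 = 0
  Digit '0' (value 0) x 2^2 = 0
  Digit '0' (value 0) x 2^1 = 0
  Digit '0' (value 0) x 2^0 = 0
Sum = 6432

6432


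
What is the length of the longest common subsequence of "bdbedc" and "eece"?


LCS of "bdbedc" and "eece"
DP table:
           e    e    c    e
      0    0    0    0    0
  b   0    0    0    0    0
  d   0    0    0    0    0
  b   0    0    0    0    0
  e   0    1    1    1    1
  d   0    1    1    1    1
  c   0    1    1    2    2
LCS length = dp[6][4] = 2

2


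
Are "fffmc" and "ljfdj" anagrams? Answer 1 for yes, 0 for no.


Strings: "fffmc", "ljfdj"
Sorted first:  cfffm
Sorted second: dfjjl
Differ at position 0: 'c' vs 'd' => not anagrams

0


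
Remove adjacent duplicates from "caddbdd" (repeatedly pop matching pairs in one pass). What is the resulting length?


Input: caddbdd
Stack-based adjacent duplicate removal:
  Read 'c': push. Stack: c
  Read 'a': push. Stack: ca
  Read 'd': push. Stack: cad
  Read 'd': matches stack top 'd' => pop. Stack: ca
  Read 'b': push. Stack: cab
  Read 'd': push. Stack: cabd
  Read 'd': matches stack top 'd' => pop. Stack: cab
Final stack: "cab" (length 3)

3


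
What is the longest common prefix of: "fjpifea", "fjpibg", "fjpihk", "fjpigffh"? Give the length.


Words: fjpifea, fjpibg, fjpihk, fjpigffh
  Position 0: all 'f' => match
  Position 1: all 'j' => match
  Position 2: all 'p' => match
  Position 3: all 'i' => match
  Position 4: ('f', 'b', 'h', 'g') => mismatch, stop
LCP = "fjpi" (length 4)

4


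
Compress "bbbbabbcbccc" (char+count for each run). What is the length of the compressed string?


Input: bbbbabbcbccc
Runs:
  'b' x 4 => "b4"
  'a' x 1 => "a1"
  'b' x 2 => "b2"
  'c' x 1 => "c1"
  'b' x 1 => "b1"
  'c' x 3 => "c3"
Compressed: "b4a1b2c1b1c3"
Compressed length: 12

12


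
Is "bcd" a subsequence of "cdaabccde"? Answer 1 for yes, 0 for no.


Check if "bcd" is a subsequence of "cdaabccde"
Greedy scan:
  Position 0 ('c'): no match needed
  Position 1 ('d'): no match needed
  Position 2 ('a'): no match needed
  Position 3 ('a'): no match needed
  Position 4 ('b'): matches sub[0] = 'b'
  Position 5 ('c'): matches sub[1] = 'c'
  Position 6 ('c'): no match needed
  Position 7 ('d'): matches sub[2] = 'd'
  Position 8 ('e'): no match needed
All 3 characters matched => is a subsequence

1


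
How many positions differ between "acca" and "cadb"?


Comparing "acca" and "cadb" position by position:
  Position 0: 'a' vs 'c' => DIFFER
  Position 1: 'c' vs 'a' => DIFFER
  Position 2: 'c' vs 'd' => DIFFER
  Position 3: 'a' vs 'b' => DIFFER
Positions that differ: 4

4


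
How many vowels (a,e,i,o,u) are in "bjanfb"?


Input: bjanfb
Checking each character:
  'b' at position 0: consonant
  'j' at position 1: consonant
  'a' at position 2: vowel (running total: 1)
  'n' at position 3: consonant
  'f' at position 4: consonant
  'b' at position 5: consonant
Total vowels: 1

1


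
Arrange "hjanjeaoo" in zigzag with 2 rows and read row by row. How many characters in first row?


Zigzag "hjanjeaoo" into 2 rows:
Placing characters:
  'h' => row 0
  'j' => row 1
  'a' => row 0
  'n' => row 1
  'j' => row 0
  'e' => row 1
  'a' => row 0
  'o' => row 1
  'o' => row 0
Rows:
  Row 0: "hajao"
  Row 1: "jneo"
First row length: 5

5


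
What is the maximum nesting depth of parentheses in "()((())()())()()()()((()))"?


Input: "()((())()())()()()()((()))"
Tracking depth:
  Position 0 '(': depth becomes 1
  Position 1 ')': depth becomes 0
  Position 2 '(': depth becomes 1
  Position 3 '(': depth becomes 2
  Position 4 '(': depth becomes 3
  Position 5 ')': depth becomes 2
  Position 6 ')': depth becomes 1
  Position 7 '(': depth becomes 2
  Position 8 ')': depth becomes 1
  Position 9 '(': depth becomes 2
  Position 10 ')': depth becomes 1
  Position 11 ')': depth becomes 0
  Position 12 '(': depth becomes 1
  Position 13 ')': depth becomes 0
  Position 14 '(': depth becomes 1
  Position 15 ')': depth becomes 0
  Position 16 '(': depth becomes 1
  Position 17 ')': depth becomes 0
  Position 18 '(': depth becomes 1
  Position 19 ')': depth becomes 0
  Position 20 '(': depth becomes 1
  Position 21 '(': depth becomes 2
  Position 22 '(': depth becomes 3
  Position 23 ')': depth becomes 2
  Position 24 ')': depth becomes 1
  Position 25 ')': depth becomes 0
Maximum depth reached: 3

3


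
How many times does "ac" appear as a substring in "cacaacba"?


Searching for "ac" in "cacaacba"
Scanning each position:
  Position 0: "ca" => no
  Position 1: "ac" => MATCH
  Position 2: "ca" => no
  Position 3: "aa" => no
  Position 4: "ac" => MATCH
  Position 5: "cb" => no
  Position 6: "ba" => no
Total occurrences: 2

2


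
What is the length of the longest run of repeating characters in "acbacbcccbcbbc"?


Input: "acbacbcccbcbbc"
Scanning for longest run:
  Position 1 ('c'): new char, reset run to 1
  Position 2 ('b'): new char, reset run to 1
  Position 3 ('a'): new char, reset run to 1
  Position 4 ('c'): new char, reset run to 1
  Position 5 ('b'): new char, reset run to 1
  Position 6 ('c'): new char, reset run to 1
  Position 7 ('c'): continues run of 'c', length=2
  Position 8 ('c'): continues run of 'c', length=3
  Position 9 ('b'): new char, reset run to 1
  Position 10 ('c'): new char, reset run to 1
  Position 11 ('b'): new char, reset run to 1
  Position 12 ('b'): continues run of 'b', length=2
  Position 13 ('c'): new char, reset run to 1
Longest run: 'c' with length 3

3


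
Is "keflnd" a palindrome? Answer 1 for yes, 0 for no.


Input: keflnd
Reversed: dnlfek
  Compare pos 0 ('k') with pos 5 ('d'): MISMATCH
  Compare pos 1 ('e') with pos 4 ('n'): MISMATCH
  Compare pos 2 ('f') with pos 3 ('l'): MISMATCH
Result: not a palindrome

0


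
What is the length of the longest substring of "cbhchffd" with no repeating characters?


Input: "cbhchffd"
Sliding window (track last position of each char):
  Position 0 ('c'): window [0,0] length 1 -- new best
  Position 1 ('b'): window [0,1] length 2 -- new best
  Position 2 ('h'): window [0,2] length 3 -- new best
  Position 3 ('c'): repeat (last at 0), move window start to 1
  Position 3 ('c'): window [1,3] length 3
  Position 4 ('h'): repeat (last at 2), move window start to 3
  Position 4 ('h'): window [3,4] length 2
  Position 5 ('f'): window [3,5] length 3
  Position 6 ('f'): repeat (last at 5), move window start to 6
  Position 6 ('f'): window [6,6] length 1
  Position 7 ('d'): window [6,7] length 2
Longest substring with no repeats: "cbh" with length 3

3


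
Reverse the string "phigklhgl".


Input: phigklhgl
Reading characters right to left:
  Position 8: 'l'
  Position 7: 'g'
  Position 6: 'h'
  Position 5: 'l'
  Position 4: 'k'
  Position 3: 'g'
  Position 2: 'i'
  Position 1: 'h'
  Position 0: 'p'
Reversed: lghlkgihp

lghlkgihp


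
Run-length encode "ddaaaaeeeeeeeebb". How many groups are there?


Input: ddaaaaeeeeeeeebb
Scanning for consecutive runs:
  Group 1: 'd' x 2 (positions 0-1)
  Group 2: 'a' x 4 (positions 2-5)
  Group 3: 'e' x 8 (positions 6-13)
  Group 4: 'b' x 2 (positions 14-15)
Total groups: 4

4


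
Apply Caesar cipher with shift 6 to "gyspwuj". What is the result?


Caesar cipher: shift "gyspwuj" by 6
  'g' (pos 6) + 6 = pos 12 = 'm'
  'y' (pos 24) + 6 = pos 4 = 'e'
  's' (pos 18) + 6 = pos 24 = 'y'
  'p' (pos 15) + 6 = pos 21 = 'v'
  'w' (pos 22) + 6 = pos 2 = 'c'
  'u' (pos 20) + 6 = pos 0 = 'a'
  'j' (pos 9) + 6 = pos 15 = 'p'
Result: meyvcap

meyvcap


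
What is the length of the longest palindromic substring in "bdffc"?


Input: "bdffc"
Checking substrings for palindromes:
  [2:4] "ff" (len 2) => palindrome
Longest palindromic substring: "ff" with length 2

2


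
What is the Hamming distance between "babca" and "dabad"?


Comparing "babca" and "dabad" position by position:
  Position 0: 'b' vs 'd' => differ
  Position 1: 'a' vs 'a' => same
  Position 2: 'b' vs 'b' => same
  Position 3: 'c' vs 'a' => differ
  Position 4: 'a' vs 'd' => differ
Total differences (Hamming distance): 3

3


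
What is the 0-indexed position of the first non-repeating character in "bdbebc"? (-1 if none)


Input: bdbebc
Character frequencies:
  'b': 3
  'c': 1
  'd': 1
  'e': 1
Scanning left to right for freq == 1:
  Position 0 ('b'): freq=3, skip
  Position 1 ('d'): unique! => answer = 1

1


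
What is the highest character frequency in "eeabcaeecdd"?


Input: eeabcaeecdd
Character counts:
  'a': 2
  'b': 1
  'c': 2
  'd': 2
  'e': 4
Maximum frequency: 4

4


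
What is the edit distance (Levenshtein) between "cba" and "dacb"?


Computing edit distance: "cba" -> "dacb"
DP table:
           d    a    c    b
      0    1    2    3    4
  c   1    1    2    2    3
  b   2    2    2    3    2
  a   3    3    2    3    3
Edit distance = dp[3][4] = 3

3


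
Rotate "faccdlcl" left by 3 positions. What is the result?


Input: "faccdlcl", rotate left by 3
First 3 characters: "fac"
Remaining characters: "cdlcl"
Concatenate remaining + first: "cdlcl" + "fac" = "cdlclfac"

cdlclfac


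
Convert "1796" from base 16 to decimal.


Input: "1796" in base 16
Positional expansion:
  Digit '1' (value 1) x 16^3 = 4096
  Digit '7' (value 7) x 16^2 = 1792
  Digit '9' (value 9) x 16^1 = 144
  Digit '6' (value 6) x 16^0 = 6
Sum = 6038

6038


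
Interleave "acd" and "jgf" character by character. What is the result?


Interleaving "acd" and "jgf":
  Position 0: 'a' from first, 'j' from second => "aj"
  Position 1: 'c' from first, 'g' from second => "cg"
  Position 2: 'd' from first, 'f' from second => "df"
Result: ajcgdf

ajcgdf


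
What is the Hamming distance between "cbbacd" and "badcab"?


Comparing "cbbacd" and "badcab" position by position:
  Position 0: 'c' vs 'b' => differ
  Position 1: 'b' vs 'a' => differ
  Position 2: 'b' vs 'd' => differ
  Position 3: 'a' vs 'c' => differ
  Position 4: 'c' vs 'a' => differ
  Position 5: 'd' vs 'b' => differ
Total differences (Hamming distance): 6

6


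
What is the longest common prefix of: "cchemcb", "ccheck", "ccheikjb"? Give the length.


Words: cchemcb, ccheck, ccheikjb
  Position 0: all 'c' => match
  Position 1: all 'c' => match
  Position 2: all 'h' => match
  Position 3: all 'e' => match
  Position 4: ('m', 'c', 'i') => mismatch, stop
LCP = "cche" (length 4)

4


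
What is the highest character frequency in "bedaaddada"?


Input: bedaaddada
Character counts:
  'a': 4
  'b': 1
  'd': 4
  'e': 1
Maximum frequency: 4

4


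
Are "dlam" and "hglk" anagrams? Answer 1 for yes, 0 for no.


Strings: "dlam", "hglk"
Sorted first:  adlm
Sorted second: ghkl
Differ at position 0: 'a' vs 'g' => not anagrams

0


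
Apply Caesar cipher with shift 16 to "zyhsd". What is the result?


Caesar cipher: shift "zyhsd" by 16
  'z' (pos 25) + 16 = pos 15 = 'p'
  'y' (pos 24) + 16 = pos 14 = 'o'
  'h' (pos 7) + 16 = pos 23 = 'x'
  's' (pos 18) + 16 = pos 8 = 'i'
  'd' (pos 3) + 16 = pos 19 = 't'
Result: poxit

poxit


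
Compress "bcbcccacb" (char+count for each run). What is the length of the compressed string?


Input: bcbcccacb
Runs:
  'b' x 1 => "b1"
  'c' x 1 => "c1"
  'b' x 1 => "b1"
  'c' x 3 => "c3"
  'a' x 1 => "a1"
  'c' x 1 => "c1"
  'b' x 1 => "b1"
Compressed: "b1c1b1c3a1c1b1"
Compressed length: 14

14


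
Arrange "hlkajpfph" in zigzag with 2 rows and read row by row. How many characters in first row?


Zigzag "hlkajpfph" into 2 rows:
Placing characters:
  'h' => row 0
  'l' => row 1
  'k' => row 0
  'a' => row 1
  'j' => row 0
  'p' => row 1
  'f' => row 0
  'p' => row 1
  'h' => row 0
Rows:
  Row 0: "hkjfh"
  Row 1: "lapp"
First row length: 5

5


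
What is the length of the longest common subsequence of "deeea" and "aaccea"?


LCS of "deeea" and "aaccea"
DP table:
           a    a    c    c    e    a
      0    0    0    0    0    0    0
  d   0    0    0    0    0    0    0
  e   0    0    0    0    0    1    1
  e   0    0    0    0    0    1    1
  e   0    0    0    0    0    1    1
  a   0    1    1    1    1    1    2
LCS length = dp[5][6] = 2

2


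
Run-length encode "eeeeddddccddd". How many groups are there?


Input: eeeeddddccddd
Scanning for consecutive runs:
  Group 1: 'e' x 4 (positions 0-3)
  Group 2: 'd' x 4 (positions 4-7)
  Group 3: 'c' x 2 (positions 8-9)
  Group 4: 'd' x 3 (positions 10-12)
Total groups: 4

4


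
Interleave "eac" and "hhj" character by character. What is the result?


Interleaving "eac" and "hhj":
  Position 0: 'e' from first, 'h' from second => "eh"
  Position 1: 'a' from first, 'h' from second => "ah"
  Position 2: 'c' from first, 'j' from second => "cj"
Result: ehahcj

ehahcj


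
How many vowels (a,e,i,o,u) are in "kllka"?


Input: kllka
Checking each character:
  'k' at position 0: consonant
  'l' at position 1: consonant
  'l' at position 2: consonant
  'k' at position 3: consonant
  'a' at position 4: vowel (running total: 1)
Total vowels: 1

1


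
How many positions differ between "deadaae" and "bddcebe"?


Comparing "deadaae" and "bddcebe" position by position:
  Position 0: 'd' vs 'b' => DIFFER
  Position 1: 'e' vs 'd' => DIFFER
  Position 2: 'a' vs 'd' => DIFFER
  Position 3: 'd' vs 'c' => DIFFER
  Position 4: 'a' vs 'e' => DIFFER
  Position 5: 'a' vs 'b' => DIFFER
  Position 6: 'e' vs 'e' => same
Positions that differ: 6

6


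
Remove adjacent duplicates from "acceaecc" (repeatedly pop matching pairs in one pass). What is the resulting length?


Input: acceaecc
Stack-based adjacent duplicate removal:
  Read 'a': push. Stack: a
  Read 'c': push. Stack: ac
  Read 'c': matches stack top 'c' => pop. Stack: a
  Read 'e': push. Stack: ae
  Read 'a': push. Stack: aea
  Read 'e': push. Stack: aeae
  Read 'c': push. Stack: aeaec
  Read 'c': matches stack top 'c' => pop. Stack: aeae
Final stack: "aeae" (length 4)

4


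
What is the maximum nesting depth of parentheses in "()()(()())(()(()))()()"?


Input: "()()(()())(()(()))()()"
Tracking depth:
  Position 0 '(': depth becomes 1
  Position 1 ')': depth becomes 0
  Position 2 '(': depth becomes 1
  Position 3 ')': depth becomes 0
  Position 4 '(': depth becomes 1
  Position 5 '(': depth becomes 2
  Position 6 ')': depth becomes 1
  Position 7 '(': depth becomes 2
  Position 8 ')': depth becomes 1
  Position 9 ')': depth becomes 0
  Position 10 '(': depth becomes 1
  Position 11 '(': depth becomes 2
  Position 12 ')': depth becomes 1
  Position 13 '(': depth becomes 2
  Position 14 '(': depth becomes 3
  Position 15 ')': depth becomes 2
  Position 16 ')': depth becomes 1
  Position 17 ')': depth becomes 0
  Position 18 '(': depth becomes 1
  Position 19 ')': depth becomes 0
  Position 20 '(': depth becomes 1
  Position 21 ')': depth becomes 0
Maximum depth reached: 3

3


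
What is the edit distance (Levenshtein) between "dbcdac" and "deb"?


Computing edit distance: "dbcdac" -> "deb"
DP table:
           d    e    b
      0    1    2    3
  d   1    0    1    2
  b   2    1    1    1
  c   3    2    2    2
  d   4    3    3    3
  a   5    4    4    4
  c   6    5    5    5
Edit distance = dp[6][3] = 5

5
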